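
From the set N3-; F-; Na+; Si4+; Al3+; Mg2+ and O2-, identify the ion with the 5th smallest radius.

F-

All of these have 10 electrons (isoelectronic). With the same electron cloud, the ion with the most protons pulls it in tightest. Nuclear charges: Si4+ (Z=14), Al3+ (Z=13), Mg2+ (Z=12), Na+ (Z=11), F- (Z=9), O2- (Z=8), N3- (Z=7). Highest Z is smallest.
Ordering: Si4+ < Al3+ < Mg2+ < Na+ < F- < O2- < N3-. The 5th smallest is F-.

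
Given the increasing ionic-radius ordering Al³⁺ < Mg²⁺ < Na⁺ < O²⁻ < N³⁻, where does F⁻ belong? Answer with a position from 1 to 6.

All of these have 10 electrons (isoelectronic). With the same electron cloud, the ion with the most protons pulls it in tightest. Nuclear charges: Al³⁺ (Z=13), Mg²⁺ (Z=12), Na⁺ (Z=11), F⁻ (Z=9), O²⁻ (Z=8), N³⁻ (Z=7). Highest Z is smallest.
With F⁻ included the full order is Al³⁺ < Mg²⁺ < Na⁺ < F⁻ < O²⁻ < N³⁻, so it takes position 4.

4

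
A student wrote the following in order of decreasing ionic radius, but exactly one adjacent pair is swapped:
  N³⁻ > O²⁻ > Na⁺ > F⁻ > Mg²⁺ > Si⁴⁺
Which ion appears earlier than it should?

Na⁺

The pair Na⁺, F⁻ is the wrong way round — Na⁺ and F⁻ share 10 electrons; the higher nuclear charge on Na (Z=11) contracts it more, so Na⁺ < F⁻. All other adjacent pairs agree with periodic trends, so Na⁺ is the misplaced ion.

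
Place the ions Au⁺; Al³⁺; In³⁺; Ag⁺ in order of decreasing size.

Al³⁺: 10 e⁻, Z=13, In³⁺: 46 e⁻, Z=49, Ag⁺: 46 e⁻, Z=47, Au⁺: 78 e⁻, Z=79. Al³⁺ < In³⁺ (same group, period 3 vs 5); In³⁺ < Ag⁺ (isoelectronic, higher Z=49 is smaller); Ag⁺ < Au⁺ (same group, period 5 vs 6).

Au⁺ > Ag⁺ > In³⁺ > Al³⁺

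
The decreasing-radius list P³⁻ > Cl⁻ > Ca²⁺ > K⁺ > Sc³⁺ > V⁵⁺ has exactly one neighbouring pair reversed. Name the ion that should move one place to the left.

K⁺

The pair Ca²⁺, K⁺ is the wrong way round — they are isoelectronic (18 e⁻) and Ca has more protons than K (20 vs 19), making Ca²⁺ smaller. All other adjacent pairs agree with periodic trends, so K⁺ is the misplaced ion.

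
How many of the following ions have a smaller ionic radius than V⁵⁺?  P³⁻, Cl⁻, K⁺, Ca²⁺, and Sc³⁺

These species are isoelectronic with 18 electrons. The only difference is the number of protons: V⁵⁺ (Z=23), Sc³⁺ (Z=21), Ca²⁺ (Z=20), K⁺ (Z=19), Cl⁻ (Z=17), P³⁻ (Z=15). The strongest nuclear pull (V⁵⁺) gives the smallest ion.
Overall: V⁵⁺ < Sc³⁺ < Ca²⁺ < K⁺ < Cl⁻ < P³⁻. V⁵⁺ has 0 below it and 5 above. That's 0.

0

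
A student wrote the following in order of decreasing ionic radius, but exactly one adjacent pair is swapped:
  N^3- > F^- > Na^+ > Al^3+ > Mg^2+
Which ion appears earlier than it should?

Al^3+

Compare adjacent ions: both have 10 electrons but Z(Al)=13 > Z(Mg)=12, so Al^3+ should be the smaller of the two — yet in this decreasing list Al^3+ sits before Mg^2+. Nothing else is reversed, so Al^3+ should move one place to the right.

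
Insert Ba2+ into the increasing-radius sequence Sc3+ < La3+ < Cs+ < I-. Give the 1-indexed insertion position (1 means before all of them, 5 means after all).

3

First list Z and electron count for each: Sc3+ (Z=21, 18 e⁻), La3+ (Z=57, 54 e⁻), Ba2+ (Z=56, 54 e⁻), Cs+ (Z=55, 54 e⁻), I- (Z=53, 54 e⁻). Sc3+ < La3+ (same group, period 4 vs 6); La3+ < Ba2+ (both 54 e⁻, Z=57>56); Ba2+ < Cs+ (both 54 e⁻, Z=56>55); Cs+ < I- (isoelectronic, higher Z=55 is smaller).
With Ba2+ included the full order is Sc3+ < La3+ < Ba2+ < Cs+ < I-, so it takes position 3.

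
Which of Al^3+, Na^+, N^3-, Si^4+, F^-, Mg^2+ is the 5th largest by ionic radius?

Al^3+

Each ion has 10 electrons. The ranking follows nuclear charge in reverse — greater Z gives a smaller radius. Si^4+ (Z=14), Al^3+ (Z=13), Mg^2+ (Z=12), Na^+ (Z=11), F^- (Z=9), N^3- (Z=7).
That gives Si^4+ < Al^3+ < Mg^2+ < Na^+ < F^- < N^3-. From the largest end, number 5 is Al^3+.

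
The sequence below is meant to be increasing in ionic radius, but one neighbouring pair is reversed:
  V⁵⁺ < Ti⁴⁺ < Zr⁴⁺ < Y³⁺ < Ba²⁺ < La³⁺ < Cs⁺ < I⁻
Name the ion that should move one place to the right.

Scanning neighbour by neighbour, only Ba²⁺/La³⁺ violates a trend: they are isoelectronic (54 e⁻) and La has more protons than Ba (57 vs 56), making La³⁺ smaller. That makes Ba²⁺ the one sitting a position early relative to where it belongs.

Ba²⁺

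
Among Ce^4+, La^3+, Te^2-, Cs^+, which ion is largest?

Te^2-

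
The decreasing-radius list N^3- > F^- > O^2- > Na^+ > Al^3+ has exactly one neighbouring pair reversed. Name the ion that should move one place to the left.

O^2-

Compare adjacent ions: F^- and O^2- share 10 electrons; the higher nuclear charge on F (Z=9) contracts it more, so F^- < O^2- — yet in this decreasing list F^- sits before O^2-. Nothing else is reversed, so O^2- should move one place to the left.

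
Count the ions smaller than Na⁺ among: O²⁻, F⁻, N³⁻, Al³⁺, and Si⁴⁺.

2

Isoelectronic series (10 e⁻ each). Size is set by nuclear charge: more protons means a smaller ion. Si⁴⁺ (Z=14), Al³⁺ (Z=13), Na⁺ (Z=11), F⁻ (Z=9), O²⁻ (Z=8), N³⁻ (Z=7).
Ordering all of them (including Na⁺) by radius gives Si⁴⁺ < Al³⁺ < Na⁺ < F⁻ < O²⁻ < N³⁻. So 2 are smaller.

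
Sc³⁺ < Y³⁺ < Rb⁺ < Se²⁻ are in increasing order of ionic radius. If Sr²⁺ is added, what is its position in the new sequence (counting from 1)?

Electron counts and nuclear charges: Sc³⁺ (Z=21, 18 e⁻), Y³⁺ (Z=39, 36 e⁻), Sr²⁺ (Z=38, 36 e⁻), Rb⁺ (Z=37, 36 e⁻), Se²⁻ (Z=34, 36 e⁻). Sc³⁺ < Y³⁺ (same group, 1 shell fewer); Y³⁺ < Sr²⁺ (isoelectronic, higher Z=39 is smaller); Sr²⁺ < Rb⁺ (isoelectronic, higher Z=38 is smaller); Rb⁺ < Se²⁻ (isoelectronic, higher Z=37 is smaller).
Putting Sr²⁺ in gives Sc³⁺ < Y³⁺ < Sr²⁺ < Rb⁺ < Se²⁻; it lands at slot 3.

3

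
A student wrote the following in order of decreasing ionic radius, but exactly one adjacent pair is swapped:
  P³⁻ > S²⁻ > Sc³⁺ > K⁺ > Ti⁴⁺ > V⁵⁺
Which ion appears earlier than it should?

Scanning neighbour by neighbour, only Sc³⁺/K⁺ violates a trend: they are isoelectronic (18 e⁻) and Sc has more protons than K (21 vs 19), making Sc³⁺ smaller. That makes Sc³⁺ the one sitting a position early relative to where it belongs.

Sc³⁺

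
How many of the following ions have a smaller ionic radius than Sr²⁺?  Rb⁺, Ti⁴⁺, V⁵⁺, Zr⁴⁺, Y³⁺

Electron counts and nuclear charges: V⁵⁺: 18 e⁻, Z=23, Ti⁴⁺: 18 e⁻, Z=22, Zr⁴⁺: 36 e⁻, Z=40, Y³⁺: 36 e⁻, Z=39, Sr²⁺: 36 e⁻, Z=38, Rb⁺: 36 e⁻, Z=37. V⁵⁺ < Ti⁴⁺ (isoelectronic, higher Z=23 is smaller); Ti⁴⁺ < Zr⁴⁺ (same group, period 4 vs 5); Zr⁴⁺ < Y³⁺ (isoelectronic, higher Z=40 is smaller); Y³⁺ < Sr²⁺ (isoelectronic, higher Z=39 is smaller); Sr²⁺ < Rb⁺ (both 36 e⁻, Z=38>37).
Relative to Sr²⁺, the ions that are smaller are V⁵⁺, Ti⁴⁺, Zr⁴⁺, Y³⁺. Count: 4.

4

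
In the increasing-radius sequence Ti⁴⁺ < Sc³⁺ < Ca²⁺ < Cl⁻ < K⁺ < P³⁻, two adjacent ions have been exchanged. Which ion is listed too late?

Check each adjacent pair. Cl⁻ and K⁺ are reversed: K⁺ and Cl⁻ share 18 electrons; the higher nuclear charge on K (Z=19) contracts it more, so K⁺ < Cl⁻. No other neighbouring pair contradicts the periodic trends, so K⁺ is the ion listed too late.

K⁺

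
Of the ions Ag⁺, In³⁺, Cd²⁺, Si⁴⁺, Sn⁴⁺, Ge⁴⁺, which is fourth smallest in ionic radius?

In³⁺

Tabulating Z and e⁻: Si⁴⁺ (Z=14, 10 e⁻), Ge⁴⁺ (Z=32, 28 e⁻), Sn⁴⁺ (Z=50, 46 e⁻), In³⁺ (Z=49, 46 e⁻), Cd²⁺ (Z=48, 46 e⁻), Ag⁺ (Z=47, 46 e⁻). Si⁴⁺ < Ge⁴⁺ (same group, 1 shell fewer); Ge⁴⁺ < Sn⁴⁺ (same group, period 4 vs 5); Sn⁴⁺ < In³⁺ (isoelectronic, higher Z=50 is smaller); In³⁺ < Cd²⁺ (both 46 e⁻, Z=49>48); Cd²⁺ < Ag⁺ (both 46 e⁻, Z=48>47).
So the order is Si⁴⁺ < Ge⁴⁺ < Sn⁴⁺ < In³⁺ < Cd²⁺ < Ag⁺; the 4th-smallest ion is In³⁺.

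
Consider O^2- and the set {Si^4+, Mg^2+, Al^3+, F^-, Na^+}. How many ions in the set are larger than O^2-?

0

All of these have 10 electrons (isoelectronic). With the same electron cloud, the ion with the most protons pulls it in tightest. Nuclear charges: Si^4+ (Z=14), Al^3+ (Z=13), Mg^2+ (Z=12), Na^+ (Z=11), F^- (Z=9), O^2- (Z=8). Highest Z is smallest.
Placing each against O^2-: smaller — Si^4+, Al^3+, Mg^2+, Na^+, F^-; larger — none. That's 0.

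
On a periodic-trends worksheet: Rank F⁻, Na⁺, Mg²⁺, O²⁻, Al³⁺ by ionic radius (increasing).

Al³⁺ < Mg²⁺ < Na⁺ < F⁻ < O²⁻

Each ion has 10 electrons. The ranking follows nuclear charge in reverse — greater Z gives a smaller radius. Al³⁺ (Z=13), Mg²⁺ (Z=12), Na⁺ (Z=11), F⁻ (Z=9), O²⁻ (Z=8).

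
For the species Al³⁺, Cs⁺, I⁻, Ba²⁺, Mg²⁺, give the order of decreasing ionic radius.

First list Z and electron count for each: Al³⁺ (Z=13, 10 e⁻), Mg²⁺ (Z=12, 10 e⁻), Ba²⁺ (Z=56, 54 e⁻), Cs⁺ (Z=55, 54 e⁻), I⁻ (Z=53, 54 e⁻). Al³⁺ < Mg²⁺ (isoelectronic, higher Z=13 is smaller); Mg²⁺ < Ba²⁺ (same group, period 3 vs 6); Ba²⁺ < Cs⁺ (both 54 e⁻, Z=56>55); Cs⁺ < I⁻ (isoelectronic, higher Z=55 is smaller).

I⁻ > Cs⁺ > Ba²⁺ > Mg²⁺ > Al³⁺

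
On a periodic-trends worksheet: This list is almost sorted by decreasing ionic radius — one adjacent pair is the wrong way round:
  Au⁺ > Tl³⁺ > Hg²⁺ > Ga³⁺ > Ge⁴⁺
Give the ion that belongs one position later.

The pair Tl³⁺, Hg²⁺ is the wrong way round — they are isoelectronic (78 e⁻) and Tl has more protons than Hg (81 vs 80), making Tl³⁺ smaller. All other adjacent pairs agree with periodic trends, so Tl³⁺ is the misplaced ion.

Tl³⁺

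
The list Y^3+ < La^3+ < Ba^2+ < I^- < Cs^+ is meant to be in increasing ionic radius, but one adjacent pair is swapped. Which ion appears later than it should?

Cs^+

Scanning neighbour by neighbour, only I^-/Cs^+ violates a trend: they are isoelectronic (54 e⁻) and Cs has more protons than I (55 vs 53), making Cs^+ smaller. That makes Cs^+ the one sitting a position late relative to where it belongs.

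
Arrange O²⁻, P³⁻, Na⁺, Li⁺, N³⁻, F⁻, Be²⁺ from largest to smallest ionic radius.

P³⁻ > N³⁻ > O²⁻ > F⁻ > Na⁺ > Li⁺ > Be²⁺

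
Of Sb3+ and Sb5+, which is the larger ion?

Sb3+

For a single element, ionic radius drops as positive charge rises — Sb5+ < Sb3+.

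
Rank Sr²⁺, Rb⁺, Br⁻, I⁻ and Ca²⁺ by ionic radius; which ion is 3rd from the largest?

Rb⁺

Electron counts and nuclear charges: Ca²⁺ (Z=20, 18 e⁻), Sr²⁺ (Z=38, 36 e⁻), Rb⁺ (Z=37, 36 e⁻), Br⁻ (Z=35, 36 e⁻), I⁻ (Z=53, 54 e⁻). Ca²⁺ < Sr²⁺ (same group, period 4 vs 5); Sr²⁺ < Rb⁺ (both 36 e⁻, Z=38>37); Rb⁺ < Br⁻ (isoelectronic, higher Z=37 is smaller); Br⁻ < I⁻ (same group, 1 shell fewer).
So the order is Ca²⁺ < Sr²⁺ < Rb⁺ < Br⁻ < I⁻; the 3rd-largest ion is Rb⁺.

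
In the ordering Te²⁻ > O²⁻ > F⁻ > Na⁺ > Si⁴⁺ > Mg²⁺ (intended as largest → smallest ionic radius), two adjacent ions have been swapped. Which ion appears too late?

Mg²⁺

The pair Si⁴⁺, Mg²⁺ is the wrong way round — they are isoelectronic (10 e⁻) and Si has more protons than Mg (14 vs 12), making Si⁴⁺ smaller. All other adjacent pairs agree with periodic trends, so Mg²⁺ is the misplaced ion.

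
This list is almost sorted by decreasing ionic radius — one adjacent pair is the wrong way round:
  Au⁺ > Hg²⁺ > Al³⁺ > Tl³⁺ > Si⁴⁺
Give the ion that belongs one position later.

Scanning neighbour by neighbour, only Al³⁺/Tl³⁺ violates a trend: both in group 13 with the same charge; Al³⁺ (period 3) has the smaller radius. That makes Al³⁺ the one sitting a position early relative to where it belongs.

Al³⁺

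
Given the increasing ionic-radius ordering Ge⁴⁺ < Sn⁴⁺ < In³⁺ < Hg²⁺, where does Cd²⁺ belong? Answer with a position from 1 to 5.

Ge⁴⁺: 28 e⁻, Z=32, Sn⁴⁺: 46 e⁻, Z=50, In³⁺: 46 e⁻, Z=49, Cd²⁺: 46 e⁻, Z=48, Hg²⁺: 78 e⁻, Z=80. Ge⁴⁺ < Sn⁴⁺ (same group, 1 shell fewer); Sn⁴⁺ < In³⁺ (both 46 e⁻, Z=50>49); In³⁺ < Cd²⁺ (isoelectronic, higher Z=49 is smaller); Cd²⁺ < Hg²⁺ (same group, period 5 vs 6).
The complete sequence is Ge⁴⁺ < Sn⁴⁺ < In³⁺ < Cd²⁺ < Hg²⁺. Cd²⁺ sits at position 4.

4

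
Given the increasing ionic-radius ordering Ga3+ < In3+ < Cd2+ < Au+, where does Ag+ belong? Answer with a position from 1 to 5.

4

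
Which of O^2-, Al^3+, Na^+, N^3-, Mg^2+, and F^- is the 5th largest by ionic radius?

Mg^2+

These species are isoelectronic with 10 electrons. The only difference is the number of protons: Al^3+ (Z=13), Mg^2+ (Z=12), Na^+ (Z=11), F^- (Z=9), O^2- (Z=8), N^3- (Z=7). The strongest nuclear pull (Al^3+) gives the smallest ion.
That gives Al^3+ < Mg^2+ < Na^+ < F^- < O^2- < N^3-. From the largest end, number 5 is Mg^2+.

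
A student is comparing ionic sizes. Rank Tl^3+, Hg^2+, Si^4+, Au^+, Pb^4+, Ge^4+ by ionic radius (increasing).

Si^4+ < Ge^4+ < Pb^4+ < Tl^3+ < Hg^2+ < Au^+

Si^4+: 10 e⁻, Z=14, Ge^4+: 28 e⁻, Z=32, Pb^4+: 78 e⁻, Z=82, Tl^3+: 78 e⁻, Z=81, Hg^2+: 78 e⁻, Z=80, Au^+: 78 e⁻, Z=79. Si^4+ < Ge^4+ (same group, period 3 vs 4); Ge^4+ < Pb^4+ (same group, 2 shells fewer); Pb^4+ < Tl^3+ (isoelectronic, higher Z=82 is smaller); Tl^3+ < Hg^2+ (isoelectronic, higher Z=81 is smaller); Hg^2+ < Au^+ (isoelectronic, higher Z=80 is smaller).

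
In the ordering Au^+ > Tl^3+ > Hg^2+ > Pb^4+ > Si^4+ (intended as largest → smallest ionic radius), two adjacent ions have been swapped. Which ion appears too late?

The pair Tl^3+, Hg^2+ is the wrong way round — both have 78 electrons but Z(Tl)=81 > Z(Hg)=80, so Tl^3+ should be the smaller of the two. All other adjacent pairs agree with periodic trends, so Hg^2+ is the misplaced ion.

Hg^2+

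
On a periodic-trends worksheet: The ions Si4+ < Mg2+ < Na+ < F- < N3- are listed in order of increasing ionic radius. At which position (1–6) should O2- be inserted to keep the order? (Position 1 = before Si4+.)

5

These species are isoelectronic with 10 electrons. The only difference is the number of protons: Si4+ (Z=14), Mg2+ (Z=12), Na+ (Z=11), F- (Z=9), O2- (Z=8), N3- (Z=7). The strongest nuclear pull (Si4+) gives the smallest ion.
Merged order: Si4+ < Mg2+ < Na+ < F- < O2- < N3- — O2- is number 5.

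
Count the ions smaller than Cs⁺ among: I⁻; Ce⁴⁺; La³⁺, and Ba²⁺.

3

Isoelectronic series (54 e⁻ each). Size is set by nuclear charge: more protons means a smaller ion. Ce⁴⁺ (Z=58), La³⁺ (Z=57), Ba²⁺ (Z=56), Cs⁺ (Z=55), I⁻ (Z=53).
Overall: Ce⁴⁺ < La³⁺ < Ba²⁺ < Cs⁺ < I⁻. Cs⁺ has 3 below it and 1 above. That's 3.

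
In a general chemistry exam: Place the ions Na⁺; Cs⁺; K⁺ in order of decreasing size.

All are in the same group with charge +1. Radius grows down the group as n (the outermost shell) increases.

Cs⁺ > K⁺ > Na⁺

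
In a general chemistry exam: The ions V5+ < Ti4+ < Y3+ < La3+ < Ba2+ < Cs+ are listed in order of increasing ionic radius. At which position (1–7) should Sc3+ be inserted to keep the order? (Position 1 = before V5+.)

Tabulating Z and e⁻: V5+ has 18 e⁻ (Z=23), Ti4+ has 18 e⁻ (Z=22), Sc3+ has 18 e⁻ (Z=21), Y3+ has 36 e⁻ (Z=39), La3+ has 54 e⁻ (Z=57), Ba2+ has 54 e⁻ (Z=56), Cs+ has 54 e⁻ (Z=55). V5+ < Ti4+ (both 18 e⁻, Z=23>22); Ti4+ < Sc3+ (isoelectronic, higher Z=22 is smaller); Sc3+ < Y3+ (same group, period 4 vs 5); Y3+ < La3+ (same group, 1 shell fewer); La3+ < Ba2+ (both 54 e⁻, Z=57>56); Ba2+ < Cs+ (isoelectronic, higher Z=56 is smaller).
The complete sequence is V5+ < Ti4+ < Sc3+ < Y3+ < La3+ < Ba2+ < Cs+. Sc3+ sits at position 3.

3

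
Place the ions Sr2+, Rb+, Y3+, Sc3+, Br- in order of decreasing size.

Tabulating Z and e⁻: Sc3+ (Z=21, 18 e⁻), Y3+ (Z=39, 36 e⁻), Sr2+ (Z=38, 36 e⁻), Rb+ (Z=37, 36 e⁻), Br- (Z=35, 36 e⁻). Sc3+ < Y3+ (same group, 1 shell fewer); Y3+ < Sr2+ (isoelectronic, higher Z=39 is smaller); Sr2+ < Rb+ (both 36 e⁻, Z=38>37); Rb+ < Br- (isoelectronic, higher Z=37 is smaller).

Br- > Rb+ > Sr2+ > Y3+ > Sc3+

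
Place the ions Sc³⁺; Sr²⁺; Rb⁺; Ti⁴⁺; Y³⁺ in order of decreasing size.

Rb⁺ > Sr²⁺ > Y³⁺ > Sc³⁺ > Ti⁴⁺

First list Z and electron count for each: Ti⁴⁺ (Z=22, 18 e⁻), Sc³⁺ (Z=21, 18 e⁻), Y³⁺ (Z=39, 36 e⁻), Sr²⁺ (Z=38, 36 e⁻), Rb⁺ (Z=37, 36 e⁻). Ti⁴⁺ < Sc³⁺ (isoelectronic, higher Z=22 is smaller); Sc³⁺ < Y³⁺ (same group, period 4 vs 5); Y³⁺ < Sr²⁺ (isoelectronic, higher Z=39 is smaller); Sr²⁺ < Rb⁺ (isoelectronic, higher Z=38 is smaller).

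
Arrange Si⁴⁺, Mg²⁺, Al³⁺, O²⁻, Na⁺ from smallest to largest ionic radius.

Si⁴⁺ < Al³⁺ < Mg²⁺ < Na⁺ < O²⁻

Isoelectronic series (10 e⁻ each). Size is set by nuclear charge: more protons means a smaller ion. Si⁴⁺ (Z=14), Al³⁺ (Z=13), Mg²⁺ (Z=12), Na⁺ (Z=11), O²⁻ (Z=8).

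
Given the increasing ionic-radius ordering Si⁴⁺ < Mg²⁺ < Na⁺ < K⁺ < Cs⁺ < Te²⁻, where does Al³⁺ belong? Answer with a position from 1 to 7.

Work out protons and electrons: Si⁴⁺ (Z=14, 10 e⁻), Al³⁺ (Z=13, 10 e⁻), Mg²⁺ (Z=12, 10 e⁻), Na⁺ (Z=11, 10 e⁻), K⁺ (Z=19, 18 e⁻), Cs⁺ (Z=55, 54 e⁻), Te²⁻ (Z=52, 54 e⁻). Si⁴⁺ < Al³⁺ (isoelectronic, higher Z=14 is smaller); Al³⁺ < Mg²⁺ (both 10 e⁻, Z=13>12); Mg²⁺ < Na⁺ (isoelectronic, higher Z=12 is smaller); Na⁺ < K⁺ (same group, 1 shell fewer); K⁺ < Cs⁺ (same group, period 4 vs 6); Cs⁺ < Te²⁻ (isoelectronic, higher Z=55 is smaller).
With Al³⁺ included the full order is Si⁴⁺ < Al³⁺ < Mg²⁺ < Na⁺ < K⁺ < Cs⁺ < Te²⁻, so it takes position 2.

2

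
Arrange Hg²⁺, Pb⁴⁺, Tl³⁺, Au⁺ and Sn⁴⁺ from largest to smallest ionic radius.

Au⁺ > Hg²⁺ > Tl³⁺ > Pb⁴⁺ > Sn⁴⁺

Tabulating Z and e⁻: Sn⁴⁺ has 46 e⁻ (Z=50), Pb⁴⁺ has 78 e⁻ (Z=82), Tl³⁺ has 78 e⁻ (Z=81), Hg²⁺ has 78 e⁻ (Z=80), Au⁺ has 78 e⁻ (Z=79). Sn⁴⁺ < Pb⁴⁺ (same group, period 5 vs 6); Pb⁴⁺ < Tl³⁺ (isoelectronic, higher Z=82 is smaller); Tl³⁺ < Hg²⁺ (both 78 e⁻, Z=81>80); Hg²⁺ < Au⁺ (isoelectronic, higher Z=80 is smaller).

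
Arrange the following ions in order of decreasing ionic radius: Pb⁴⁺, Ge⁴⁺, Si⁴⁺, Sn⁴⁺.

Pb⁴⁺ > Sn⁴⁺ > Ge⁴⁺ > Si⁴⁺

These ions sit in one column with identical charge. Each step down the periodic table adds a principal shell, increasing the radius.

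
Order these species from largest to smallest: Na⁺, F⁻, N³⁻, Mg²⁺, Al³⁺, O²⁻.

Each ion has 10 electrons. The ranking follows nuclear charge in reverse — greater Z gives a smaller radius. Al³⁺ (Z=13), Mg²⁺ (Z=12), Na⁺ (Z=11), F⁻ (Z=9), O²⁻ (Z=8), N³⁻ (Z=7).

N³⁻ > O²⁻ > F⁻ > Na⁺ > Mg²⁺ > Al³⁺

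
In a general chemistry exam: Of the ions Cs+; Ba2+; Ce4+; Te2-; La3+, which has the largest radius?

Te2-

All of these have 54 electrons (isoelectronic). With the same electron cloud, the ion with the most protons pulls it in tightest. Nuclear charges: Ce4+ (Z=58), La3+ (Z=57), Ba2+ (Z=56), Cs+ (Z=55), Te2- (Z=52). Highest Z is smallest.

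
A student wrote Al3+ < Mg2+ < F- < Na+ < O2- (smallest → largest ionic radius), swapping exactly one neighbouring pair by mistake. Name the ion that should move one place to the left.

Compare adjacent ions: they are isoelectronic (10 e⁻) and Na has more protons than F (11 vs 9), making Na+ smaller — yet in this increasing list F- sits before Na+. Nothing else is reversed, so Na+ should move one place to the left.

Na+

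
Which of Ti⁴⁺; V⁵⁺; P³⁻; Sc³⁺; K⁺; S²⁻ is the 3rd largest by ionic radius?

K⁺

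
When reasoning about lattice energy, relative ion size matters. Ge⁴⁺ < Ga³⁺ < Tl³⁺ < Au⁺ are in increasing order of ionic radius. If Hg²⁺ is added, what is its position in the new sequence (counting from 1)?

Tabulating Z and e⁻: Ge⁴⁺ has 28 e⁻ (Z=32), Ga³⁺ has 28 e⁻ (Z=31), Tl³⁺ has 78 e⁻ (Z=81), Hg²⁺ has 78 e⁻ (Z=80), Au⁺ has 78 e⁻ (Z=79). Ge⁴⁺ < Ga³⁺ (both 28 e⁻, Z=32>31); Ga³⁺ < Tl³⁺ (same group, 2 shells fewer); Tl³⁺ < Hg²⁺ (both 78 e⁻, Z=81>80); Hg²⁺ < Au⁺ (isoelectronic, higher Z=80 is smaller).
Merged order: Ge⁴⁺ < Ga³⁺ < Tl³⁺ < Hg²⁺ < Au⁺ — Hg²⁺ is number 4.

4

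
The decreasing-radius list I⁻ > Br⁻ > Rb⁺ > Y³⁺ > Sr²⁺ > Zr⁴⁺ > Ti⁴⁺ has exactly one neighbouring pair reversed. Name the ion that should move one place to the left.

The pair Y³⁺, Sr²⁺ is the wrong way round — they are isoelectronic (36 e⁻) and Y has more protons than Sr (39 vs 38), making Y³⁺ smaller. All other adjacent pairs agree with periodic trends, so Sr²⁺ is the misplaced ion.

Sr²⁺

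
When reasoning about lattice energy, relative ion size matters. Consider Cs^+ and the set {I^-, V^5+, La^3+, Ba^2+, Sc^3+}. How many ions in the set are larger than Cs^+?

First list Z and electron count for each: V^5+ (Z=23, 18 e⁻), Sc^3+ (Z=21, 18 e⁻), La^3+ (Z=57, 54 e⁻), Ba^2+ (Z=56, 54 e⁻), Cs^+ (Z=55, 54 e⁻), I^- (Z=53, 54 e⁻). V^5+ < Sc^3+ (both 18 e⁻, Z=23>21); Sc^3+ < La^3+ (same group, 2 shells fewer); La^3+ < Ba^2+ (isoelectronic, higher Z=57 is smaller); Ba^2+ < Cs^+ (isoelectronic, higher Z=56 is smaller); Cs^+ < I^- (both 54 e⁻, Z=55>53).
Overall: V^5+ < Sc^3+ < La^3+ < Ba^2+ < Cs^+ < I^-. Cs^+ has 4 below it and 1 above. Count: 1.

1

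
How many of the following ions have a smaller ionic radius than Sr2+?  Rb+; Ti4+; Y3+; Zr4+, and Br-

3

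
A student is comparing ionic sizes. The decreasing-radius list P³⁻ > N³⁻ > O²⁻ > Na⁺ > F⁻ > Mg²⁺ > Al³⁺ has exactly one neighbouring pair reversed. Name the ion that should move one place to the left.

Check each adjacent pair. Na⁺ and F⁻ are reversed: Na⁺ and F⁻ share 10 electrons; the higher nuclear charge on Na (Z=11) contracts it more, so Na⁺ < F⁻. No other neighbouring pair contradicts the periodic trends, so F⁻ is the ion listed too late.

F⁻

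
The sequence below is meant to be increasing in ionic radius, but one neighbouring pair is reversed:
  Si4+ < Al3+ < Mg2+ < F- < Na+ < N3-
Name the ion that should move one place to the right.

Check each adjacent pair. F- and Na+ are reversed: both have 10 electrons but Z(Na)=11 > Z(F)=9, so Na+ should be the smaller of the two. No other neighbouring pair contradicts the periodic trends, so F- is the ion listed too early.

F-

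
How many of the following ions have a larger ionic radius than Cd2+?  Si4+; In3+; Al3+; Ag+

1

Tabulating Z and e⁻: Si4+: 10 e⁻, Z=14, Al3+: 10 e⁻, Z=13, In3+: 46 e⁻, Z=49, Cd2+: 46 e⁻, Z=48, Ag+: 46 e⁻, Z=47. Si4+ < Al3+ (isoelectronic, higher Z=14 is smaller); Al3+ < In3+ (same group, 2 shells fewer); In3+ < Cd2+ (both 46 e⁻, Z=49>48); Cd2+ < Ag+ (both 46 e⁻, Z=48>47).
Placing each against Cd2+: smaller — Si4+, Al3+, In3+; larger — Ag+. So 1 is larger.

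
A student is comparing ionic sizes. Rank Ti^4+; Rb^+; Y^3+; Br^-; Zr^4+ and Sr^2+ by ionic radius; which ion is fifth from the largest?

Tabulating Z and e⁻: Ti^4+: 18 e⁻, Z=22, Zr^4+: 36 e⁻, Z=40, Y^3+: 36 e⁻, Z=39, Sr^2+: 36 e⁻, Z=38, Rb^+: 36 e⁻, Z=37, Br^-: 36 e⁻, Z=35. Ti^4+ < Zr^4+ (same group, period 4 vs 5); Zr^4+ < Y^3+ (both 36 e⁻, Z=40>39); Y^3+ < Sr^2+ (both 36 e⁻, Z=39>38); Sr^2+ < Rb^+ (isoelectronic, higher Z=38 is smaller); Rb^+ < Br^- (both 36 e⁻, Z=37>35).
Ordering: Ti^4+ < Zr^4+ < Y^3+ < Sr^2+ < Rb^+ < Br^-. The fifth largest is Zr^4+.

Zr^4+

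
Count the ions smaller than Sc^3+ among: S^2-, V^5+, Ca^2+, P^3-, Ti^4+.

2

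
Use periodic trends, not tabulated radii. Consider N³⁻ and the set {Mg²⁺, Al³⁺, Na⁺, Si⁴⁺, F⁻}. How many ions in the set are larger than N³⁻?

0

Isoelectronic series (10 e⁻ each). Size is set by nuclear charge: more protons means a smaller ion. Si⁴⁺ (Z=14), Al³⁺ (Z=13), Mg²⁺ (Z=12), Na⁺ (Z=11), F⁻ (Z=9), N³⁻ (Z=7).
Overall: Si⁴⁺ < Al³⁺ < Mg²⁺ < Na⁺ < F⁻ < N³⁻. N³⁻ has 5 below it and 0 above. Count: 0.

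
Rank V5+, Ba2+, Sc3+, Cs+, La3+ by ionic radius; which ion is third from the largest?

V5+ (Z=23, 18 e⁻), Sc3+ (Z=21, 18 e⁻), La3+ (Z=57, 54 e⁻), Ba2+ (Z=56, 54 e⁻), Cs+ (Z=55, 54 e⁻). V5+ < Sc3+ (both 18 e⁻, Z=23>21); Sc3+ < La3+ (same group, period 4 vs 6); La3+ < Ba2+ (both 54 e⁻, Z=57>56); Ba2+ < Cs+ (isoelectronic, higher Z=56 is smaller).
That gives V5+ < Sc3+ < La3+ < Ba2+ < Cs+. From the largest end, number 3 is La3+.

La3+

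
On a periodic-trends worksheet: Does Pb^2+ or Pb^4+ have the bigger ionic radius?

These are all Pb ions. Removing more electrons (higher positive charge) pulls the remaining electrons in closer, so Pb^4+ is smallest and Pb^2+ is largest.

Pb^2+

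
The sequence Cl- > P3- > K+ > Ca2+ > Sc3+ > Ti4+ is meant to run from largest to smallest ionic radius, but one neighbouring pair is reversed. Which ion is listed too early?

Cl-

Compare adjacent ions: both have 18 electrons but Z(Cl)=17 > Z(P)=15, so Cl- should be the smaller of the two — yet in this decreasing list Cl- sits before P3-. Nothing else is reversed, so Cl- should move one place to the right.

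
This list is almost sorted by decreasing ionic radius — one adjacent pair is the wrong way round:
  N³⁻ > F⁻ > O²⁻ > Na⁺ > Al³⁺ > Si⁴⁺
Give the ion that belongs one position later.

F⁻

Check each adjacent pair. F⁻ and O²⁻ are reversed: F⁻ and O²⁻ share 10 electrons; the higher nuclear charge on F (Z=9) contracts it more, so F⁻ < O²⁻. No other neighbouring pair contradicts the periodic trends, so F⁻ is the ion listed too early.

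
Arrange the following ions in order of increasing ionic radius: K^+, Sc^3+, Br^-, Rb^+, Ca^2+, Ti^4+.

Ti^4+ (Z=22, 18 e⁻), Sc^3+ (Z=21, 18 e⁻), Ca^2+ (Z=20, 18 e⁻), K^+ (Z=19, 18 e⁻), Rb^+ (Z=37, 36 e⁻), Br^- (Z=35, 36 e⁻). Ti^4+ < Sc^3+ (both 18 e⁻, Z=22>21); Sc^3+ < Ca^2+ (isoelectronic, higher Z=21 is smaller); Ca^2+ < K^+ (both 18 e⁻, Z=20>19); K^+ < Rb^+ (same group, period 4 vs 5); Rb^+ < Br^- (both 36 e⁻, Z=37>35).

Ti^4+ < Sc^3+ < Ca^2+ < K^+ < Rb^+ < Br^-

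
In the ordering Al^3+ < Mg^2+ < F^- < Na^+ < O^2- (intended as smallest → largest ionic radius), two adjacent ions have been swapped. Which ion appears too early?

F^-

Compare adjacent ions: both have 10 electrons but Z(Na)=11 > Z(F)=9, so Na^+ should be the smaller of the two — yet in this increasing list F^- sits before Na^+. Nothing else is reversed, so F^- should move one place to the right.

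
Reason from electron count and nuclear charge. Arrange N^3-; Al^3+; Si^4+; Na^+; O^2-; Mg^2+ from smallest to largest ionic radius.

Si^4+ < Al^3+ < Mg^2+ < Na^+ < O^2- < N^3-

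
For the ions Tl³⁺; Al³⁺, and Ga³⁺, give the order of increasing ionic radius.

Al³⁺ < Ga³⁺ < Tl³⁺

These ions sit in one column with identical charge. Each step down the periodic table adds a principal shell, increasing the radius.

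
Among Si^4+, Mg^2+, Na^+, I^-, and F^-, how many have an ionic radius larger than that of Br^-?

1

Electron counts and nuclear charges: Si^4+ has 10 e⁻ (Z=14), Mg^2+ has 10 e⁻ (Z=12), Na^+ has 10 e⁻ (Z=11), F^- has 10 e⁻ (Z=9), Br^- has 36 e⁻ (Z=35), I^- has 54 e⁻ (Z=53). Si^4+ < Mg^2+ (both 10 e⁻, Z=14>12); Mg^2+ < Na^+ (isoelectronic, higher Z=12 is smaller); Na^+ < F^- (both 10 e⁻, Z=11>9); F^- < Br^- (same group, period 2 vs 4); Br^- < I^- (same group, period 4 vs 5).
Placing each against Br^-: smaller — Si^4+, Mg^2+, Na^+, F^-; larger — I^-. So 1 is larger.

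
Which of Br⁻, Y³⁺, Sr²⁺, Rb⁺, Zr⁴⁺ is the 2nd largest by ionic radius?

Rb⁺

All of these have 36 electrons (isoelectronic). With the same electron cloud, the ion with the most protons pulls it in tightest. Nuclear charges: Zr⁴⁺ (Z=40), Y³⁺ (Z=39), Sr²⁺ (Z=38), Rb⁺ (Z=37), Br⁻ (Z=35). Highest Z is smallest.
Ordering: Zr⁴⁺ < Y³⁺ < Sr²⁺ < Rb⁺ < Br⁻. The 2nd largest is Rb⁺.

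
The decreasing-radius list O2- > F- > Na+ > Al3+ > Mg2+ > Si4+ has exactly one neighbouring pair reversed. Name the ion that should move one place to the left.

Mg2+

Scanning neighbour by neighbour, only Al3+/Mg2+ violates a trend: both have 10 electrons but Z(Al)=13 > Z(Mg)=12, so Al3+ should be the smaller of the two. That makes Mg2+ the one sitting a position late relative to where it belongs.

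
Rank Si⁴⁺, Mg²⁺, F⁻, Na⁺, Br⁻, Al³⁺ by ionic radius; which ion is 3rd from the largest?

Tabulating Z and e⁻: Si⁴⁺ (Z=14, 10 e⁻), Al³⁺ (Z=13, 10 e⁻), Mg²⁺ (Z=12, 10 e⁻), Na⁺ (Z=11, 10 e⁻), F⁻ (Z=9, 10 e⁻), Br⁻ (Z=35, 36 e⁻). Si⁴⁺ < Al³⁺ (both 10 e⁻, Z=14>13); Al³⁺ < Mg²⁺ (isoelectronic, higher Z=13 is smaller); Mg²⁺ < Na⁺ (both 10 e⁻, Z=12>11); Na⁺ < F⁻ (isoelectronic, higher Z=11 is smaller); F⁻ < Br⁻ (same group, period 2 vs 4).
Full ascending order: Si⁴⁺ < Al³⁺ < Mg²⁺ < Na⁺ < F⁻ < Br⁻. Counting from the largest, position 3 is Na⁺.

Na⁺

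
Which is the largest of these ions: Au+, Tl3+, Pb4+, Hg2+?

Au+

Each ion has 78 electrons. The ranking follows nuclear charge in reverse — greater Z gives a smaller radius. Pb4+ (Z=82), Tl3+ (Z=81), Hg2+ (Z=80), Au+ (Z=79).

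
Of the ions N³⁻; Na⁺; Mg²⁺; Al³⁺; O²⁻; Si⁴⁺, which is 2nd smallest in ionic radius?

These species are isoelectronic with 10 electrons. The only difference is the number of protons: Si⁴⁺ (Z=14), Al³⁺ (Z=13), Mg²⁺ (Z=12), Na⁺ (Z=11), O²⁻ (Z=8), N³⁻ (Z=7). The strongest nuclear pull (Si⁴⁺) gives the smallest ion.
Ordering: Si⁴⁺ < Al³⁺ < Mg²⁺ < Na⁺ < O²⁻ < N³⁻. The 2nd smallest is Al³⁺.

Al³⁺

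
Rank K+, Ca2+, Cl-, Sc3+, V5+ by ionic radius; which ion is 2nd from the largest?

K+

Each ion has 18 electrons. The ranking follows nuclear charge in reverse — greater Z gives a smaller radius. V5+ (Z=23), Sc3+ (Z=21), Ca2+ (Z=20), K+ (Z=19), Cl- (Z=17).
Ordering: V5+ < Sc3+ < Ca2+ < K+ < Cl-. The 2nd largest is K+.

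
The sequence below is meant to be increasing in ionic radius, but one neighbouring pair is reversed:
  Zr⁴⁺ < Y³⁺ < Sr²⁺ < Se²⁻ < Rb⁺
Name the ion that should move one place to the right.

The pair Se²⁻, Rb⁺ is the wrong way round — Rb⁺ and Se²⁻ share 36 electrons; the higher nuclear charge on Rb (Z=37) contracts it more, so Rb⁺ < Se²⁻. All other adjacent pairs agree with periodic trends, so Se²⁻ is the misplaced ion.

Se²⁻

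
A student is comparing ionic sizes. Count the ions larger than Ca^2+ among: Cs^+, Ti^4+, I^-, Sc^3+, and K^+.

3

Electron counts and nuclear charges: Ti^4+: 18 e⁻, Z=22, Sc^3+: 18 e⁻, Z=21, Ca^2+: 18 e⁻, Z=20, K^+: 18 e⁻, Z=19, Cs^+: 54 e⁻, Z=55, I^-: 54 e⁻, Z=53. Ti^4+ < Sc^3+ (both 18 e⁻, Z=22>21); Sc^3+ < Ca^2+ (both 18 e⁻, Z=21>20); Ca^2+ < K^+ (both 18 e⁻, Z=20>19); K^+ < Cs^+ (same group, 2 shells fewer); Cs^+ < I^- (both 54 e⁻, Z=55>53).
Relative to Ca^2+, the ions that are larger are K^+, Cs^+, I^-. That's 3.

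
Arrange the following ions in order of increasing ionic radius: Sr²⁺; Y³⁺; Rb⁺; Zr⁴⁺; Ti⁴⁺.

Ti⁴⁺: 18 e⁻, Z=22, Zr⁴⁺: 36 e⁻, Z=40, Y³⁺: 36 e⁻, Z=39, Sr²⁺: 36 e⁻, Z=38, Rb⁺: 36 e⁻, Z=37. Ti⁴⁺ < Zr⁴⁺ (same group, 1 shell fewer); Zr⁴⁺ < Y³⁺ (isoelectronic, higher Z=40 is smaller); Y³⁺ < Sr²⁺ (isoelectronic, higher Z=39 is smaller); Sr²⁺ < Rb⁺ (both 36 e⁻, Z=38>37).

Ti⁴⁺ < Zr⁴⁺ < Y³⁺ < Sr²⁺ < Rb⁺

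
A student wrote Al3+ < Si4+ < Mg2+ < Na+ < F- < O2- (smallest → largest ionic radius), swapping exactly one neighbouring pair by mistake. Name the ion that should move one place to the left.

Si4+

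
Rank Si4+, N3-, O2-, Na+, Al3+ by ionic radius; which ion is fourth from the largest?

Al3+

These species are isoelectronic with 10 electrons. The only difference is the number of protons: Si4+ (Z=14), Al3+ (Z=13), Na+ (Z=11), O2- (Z=8), N3- (Z=7). The strongest nuclear pull (Si4+) gives the smallest ion.
That gives Si4+ < Al3+ < Na+ < O2- < N3-. From the largest end, number 4 is Al3+.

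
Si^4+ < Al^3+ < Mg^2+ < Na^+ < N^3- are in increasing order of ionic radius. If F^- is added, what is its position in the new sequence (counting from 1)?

5

All of these have 10 electrons (isoelectronic). With the same electron cloud, the ion with the most protons pulls it in tightest. Nuclear charges: Si^4+ (Z=14), Al^3+ (Z=13), Mg^2+ (Z=12), Na^+ (Z=11), F^- (Z=9), N^3- (Z=7). Highest Z is smallest.
The complete sequence is Si^4+ < Al^3+ < Mg^2+ < Na^+ < F^- < N^3-. F^- sits at position 5.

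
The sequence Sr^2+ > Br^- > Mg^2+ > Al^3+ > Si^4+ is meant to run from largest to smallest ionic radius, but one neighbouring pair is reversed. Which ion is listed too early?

Sr^2+

Scanning neighbour by neighbour, only Sr^2+/Br^- violates a trend: Sr^2+ and Br^- share 36 electrons; the higher nuclear charge on Sr (Z=38) contracts it more, so Sr^2+ < Br^-. That makes Sr^2+ the one sitting a position early relative to where it belongs.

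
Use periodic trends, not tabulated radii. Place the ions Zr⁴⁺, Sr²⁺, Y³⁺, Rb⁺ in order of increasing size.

Zr⁴⁺ < Y³⁺ < Sr²⁺ < Rb⁺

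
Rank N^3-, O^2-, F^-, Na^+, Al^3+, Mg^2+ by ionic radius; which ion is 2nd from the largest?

O^2-

All of these have 10 electrons (isoelectronic). With the same electron cloud, the ion with the most protons pulls it in tightest. Nuclear charges: Al^3+ (Z=13), Mg^2+ (Z=12), Na^+ (Z=11), F^- (Z=9), O^2- (Z=8), N^3- (Z=7). Highest Z is smallest.
So the order is Al^3+ < Mg^2+ < Na^+ < F^- < O^2- < N^3-; the 2nd-largest ion is O^2-.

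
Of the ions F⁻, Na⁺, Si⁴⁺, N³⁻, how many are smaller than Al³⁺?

1

All of these have 10 electrons (isoelectronic). With the same electron cloud, the ion with the most protons pulls it in tightest. Nuclear charges: Si⁴⁺ (Z=14), Al³⁺ (Z=13), Na⁺ (Z=11), F⁻ (Z=9), N³⁻ (Z=7). Highest Z is smallest.
Overall: Si⁴⁺ < Al³⁺ < Na⁺ < F⁻ < N³⁻. Al³⁺ has 1 below it and 3 above. Count: 1.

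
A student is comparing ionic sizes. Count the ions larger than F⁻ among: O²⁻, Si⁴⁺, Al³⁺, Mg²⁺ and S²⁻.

2

Tabulating Z and e⁻: Si⁴⁺: 10 e⁻, Z=14, Al³⁺: 10 e⁻, Z=13, Mg²⁺: 10 e⁻, Z=12, F⁻: 10 e⁻, Z=9, O²⁻: 10 e⁻, Z=8, S²⁻: 18 e⁻, Z=16. Si⁴⁺ < Al³⁺ (both 10 e⁻, Z=14>13); Al³⁺ < Mg²⁺ (both 10 e⁻, Z=13>12); Mg²⁺ < F⁻ (isoelectronic, higher Z=12 is smaller); F⁻ < O²⁻ (isoelectronic, higher Z=9 is smaller); O²⁻ < S²⁻ (same group, 1 shell fewer).
Placing each against F⁻: smaller — Si⁴⁺, Al³⁺, Mg²⁺; larger — O²⁻, S²⁻. That's 2.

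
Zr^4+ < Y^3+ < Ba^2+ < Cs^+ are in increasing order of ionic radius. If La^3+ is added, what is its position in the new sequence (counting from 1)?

3

Electron counts and nuclear charges: Zr^4+ has 36 e⁻ (Z=40), Y^3+ has 36 e⁻ (Z=39), La^3+ has 54 e⁻ (Z=57), Ba^2+ has 54 e⁻ (Z=56), Cs^+ has 54 e⁻ (Z=55). Zr^4+ < Y^3+ (isoelectronic, higher Z=40 is smaller); Y^3+ < La^3+ (same group, 1 shell fewer); La^3+ < Ba^2+ (both 54 e⁻, Z=57>56); Ba^2+ < Cs^+ (both 54 e⁻, Z=56>55).
With La^3+ included the full order is Zr^4+ < Y^3+ < La^3+ < Ba^2+ < Cs^+, so it takes position 3.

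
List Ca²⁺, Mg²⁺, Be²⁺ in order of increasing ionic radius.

These ions sit in one column with identical charge. Each step down the periodic table adds a principal shell, increasing the radius.

Be²⁺ < Mg²⁺ < Ca²⁺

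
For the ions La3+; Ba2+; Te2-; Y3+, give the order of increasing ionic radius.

Y3+ < La3+ < Ba2+ < Te2-

Work out protons and electrons: Y3+: 36 e⁻, Z=39, La3+: 54 e⁻, Z=57, Ba2+: 54 e⁻, Z=56, Te2-: 54 e⁻, Z=52. Y3+ < La3+ (same group, period 5 vs 6); La3+ < Ba2+ (isoelectronic, higher Z=57 is smaller); Ba2+ < Te2- (isoelectronic, higher Z=56 is smaller).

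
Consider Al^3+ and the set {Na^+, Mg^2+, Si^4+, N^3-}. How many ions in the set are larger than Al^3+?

3

Each ion has 10 electrons. The ranking follows nuclear charge in reverse — greater Z gives a smaller radius. Si^4+ (Z=14), Al^3+ (Z=13), Mg^2+ (Z=12), Na^+ (Z=11), N^3- (Z=7).
Placing each against Al^3+: smaller — Si^4+; larger — Mg^2+, Na^+, N^3-. Count: 3.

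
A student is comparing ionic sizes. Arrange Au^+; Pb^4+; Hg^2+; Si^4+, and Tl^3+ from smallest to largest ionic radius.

First list Z and electron count for each: Si^4+: 10 e⁻, Z=14, Pb^4+: 78 e⁻, Z=82, Tl^3+: 78 e⁻, Z=81, Hg^2+: 78 e⁻, Z=80, Au^+: 78 e⁻, Z=79. Si^4+ < Pb^4+ (same group, period 3 vs 6); Pb^4+ < Tl^3+ (isoelectronic, higher Z=82 is smaller); Tl^3+ < Hg^2+ (isoelectronic, higher Z=81 is smaller); Hg^2+ < Au^+ (both 78 e⁻, Z=80>79).

Si^4+ < Pb^4+ < Tl^3+ < Hg^2+ < Au^+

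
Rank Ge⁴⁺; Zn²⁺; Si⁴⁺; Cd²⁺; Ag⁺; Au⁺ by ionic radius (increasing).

Si⁴⁺ < Ge⁴⁺ < Zn²⁺ < Cd²⁺ < Ag⁺ < Au⁺

Tabulating Z and e⁻: Si⁴⁺ (Z=14, 10 e⁻), Ge⁴⁺ (Z=32, 28 e⁻), Zn²⁺ (Z=30, 28 e⁻), Cd²⁺ (Z=48, 46 e⁻), Ag⁺ (Z=47, 46 e⁻), Au⁺ (Z=79, 78 e⁻). Si⁴⁺ < Ge⁴⁺ (same group, 1 shell fewer); Ge⁴⁺ < Zn²⁺ (both 28 e⁻, Z=32>30); Zn²⁺ < Cd²⁺ (same group, period 4 vs 5); Cd²⁺ < Ag⁺ (both 46 e⁻, Z=48>47); Ag⁺ < Au⁺ (same group, 1 shell fewer).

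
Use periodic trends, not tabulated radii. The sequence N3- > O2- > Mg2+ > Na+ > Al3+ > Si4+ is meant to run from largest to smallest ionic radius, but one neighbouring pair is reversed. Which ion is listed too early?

Compare adjacent ions: Mg2+ and Na+ share 10 electrons; the higher nuclear charge on Mg (Z=12) contracts it more, so Mg2+ < Na+ — yet in this decreasing list Mg2+ sits before Na+. Nothing else is reversed, so Mg2+ should move one place to the right.

Mg2+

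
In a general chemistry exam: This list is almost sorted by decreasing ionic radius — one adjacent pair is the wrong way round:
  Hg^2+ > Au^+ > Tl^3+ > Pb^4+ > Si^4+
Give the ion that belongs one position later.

Check each adjacent pair. Hg^2+ and Au^+ are reversed: Hg^2+ and Au^+ share 78 electrons; the higher nuclear charge on Hg (Z=80) contracts it more, so Hg^2+ < Au^+. No other neighbouring pair contradicts the periodic trends, so Hg^2+ is the ion listed too early.

Hg^2+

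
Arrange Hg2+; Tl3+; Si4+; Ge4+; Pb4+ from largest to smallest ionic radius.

Electron counts and nuclear charges: Si4+ has 10 e⁻ (Z=14), Ge4+ has 28 e⁻ (Z=32), Pb4+ has 78 e⁻ (Z=82), Tl3+ has 78 e⁻ (Z=81), Hg2+ has 78 e⁻ (Z=80). Si4+ < Ge4+ (same group, period 3 vs 4); Ge4+ < Pb4+ (same group, period 4 vs 6); Pb4+ < Tl3+ (isoelectronic, higher Z=82 is smaller); Tl3+ < Hg2+ (both 78 e⁻, Z=81>80).

Hg2+ > Tl3+ > Pb4+ > Ge4+ > Si4+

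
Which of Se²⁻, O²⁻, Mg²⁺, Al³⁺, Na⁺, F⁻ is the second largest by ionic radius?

O²⁻

Work out protons and electrons: Al³⁺: 10 e⁻, Z=13, Mg²⁺: 10 e⁻, Z=12, Na⁺: 10 e⁻, Z=11, F⁻: 10 e⁻, Z=9, O²⁻: 10 e⁻, Z=8, Se²⁻: 36 e⁻, Z=34. Al³⁺ < Mg²⁺ (both 10 e⁻, Z=13>12); Mg²⁺ < Na⁺ (isoelectronic, higher Z=12 is smaller); Na⁺ < F⁻ (both 10 e⁻, Z=11>9); F⁻ < O²⁻ (isoelectronic, higher Z=9 is smaller); O²⁻ < Se²⁻ (same group, 2 shells fewer).
That gives Al³⁺ < Mg²⁺ < Na⁺ < F⁻ < O²⁻ < Se²⁻. From the largest end, number 2 is O²⁻.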